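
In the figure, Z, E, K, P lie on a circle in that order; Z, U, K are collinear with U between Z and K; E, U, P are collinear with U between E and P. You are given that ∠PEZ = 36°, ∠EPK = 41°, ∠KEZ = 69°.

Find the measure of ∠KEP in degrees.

1. ∠PKZ = 36°  [same arc ZP]
2. ∠KPZ = 111°  [cyclic ZEKP, opposite ∠E+∠P]
3. ∠KZP = 33°  [△ZKP]
4. ∠KEP = 33°  [same arc KP]

∠KEP = 33°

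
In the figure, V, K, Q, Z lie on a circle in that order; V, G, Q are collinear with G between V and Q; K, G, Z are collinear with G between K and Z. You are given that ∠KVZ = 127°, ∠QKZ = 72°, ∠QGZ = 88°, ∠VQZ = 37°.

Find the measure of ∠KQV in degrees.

∠KQV = 16°

1. ∠QVZ = 72°  [same arc QZ]
2. ∠VGZ = 92°  [linear pair at G on VQ]
3. ∠KZV = 16°  [△VGZ]
4. ∠KQV = 16°  [same arc VK]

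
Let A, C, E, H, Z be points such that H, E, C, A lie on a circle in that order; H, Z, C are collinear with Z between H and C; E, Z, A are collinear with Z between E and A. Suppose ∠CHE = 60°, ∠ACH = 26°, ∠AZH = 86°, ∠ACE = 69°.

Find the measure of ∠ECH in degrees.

∠ECH = 43°

1. ∠CAE = 60°  [same arc EC]
2. ∠CZE = 86°  [vertical angles at Z]
3. ∠AEC = 51°  [△ECA]
4. ∠ECH = 43°  [△EZC]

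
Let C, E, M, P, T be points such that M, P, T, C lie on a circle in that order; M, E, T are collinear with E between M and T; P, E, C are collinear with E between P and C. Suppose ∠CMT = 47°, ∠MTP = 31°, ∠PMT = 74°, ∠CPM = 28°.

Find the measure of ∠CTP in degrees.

1. ∠CPT = 47°  [same arc TC]
2. ∠PCT = 74°  [same arc PT]
3. ∠CTP = 59°  [△PTC]

∠CTP = 59°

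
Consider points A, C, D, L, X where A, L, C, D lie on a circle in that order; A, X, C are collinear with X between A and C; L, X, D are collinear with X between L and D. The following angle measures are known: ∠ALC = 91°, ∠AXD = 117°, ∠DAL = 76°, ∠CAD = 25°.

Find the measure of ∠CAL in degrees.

∠CAL = 51°

1. ∠CXL = 117°  [vertical angles at X]
2. ∠ADL = 38°  [△AXD]
3. ∠ALD = 66°  [△ALD]
4. ∠AXL = 63°  [linear pair at X on AC]
5. ∠CAL = 51°  [△AXL]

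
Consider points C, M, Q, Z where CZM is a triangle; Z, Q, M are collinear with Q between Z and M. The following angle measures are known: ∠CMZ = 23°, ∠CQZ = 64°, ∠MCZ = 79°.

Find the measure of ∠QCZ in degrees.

1. ∠CZM = 78°  [△CZM]
2. ∠CZQ = 78°  [Q on ray ZM]
3. ∠QCZ = 38°  [△CZQ]

∠QCZ = 38°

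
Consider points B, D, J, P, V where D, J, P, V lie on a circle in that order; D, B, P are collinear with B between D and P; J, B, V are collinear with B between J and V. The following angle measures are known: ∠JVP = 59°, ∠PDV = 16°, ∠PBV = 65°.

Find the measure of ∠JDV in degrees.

1. ∠JDP = 59°  [same arc JP]
2. ∠DBJ = 65°  [vertical angles at B]
3. ∠DBV = 115°  [linear pair at B on DP]
4. ∠DJV = 56°  [△DBJ]
5. ∠DVJ = 49°  [△DBV]
6. ∠JDV = 75°  [△DJV]

∠JDV = 75°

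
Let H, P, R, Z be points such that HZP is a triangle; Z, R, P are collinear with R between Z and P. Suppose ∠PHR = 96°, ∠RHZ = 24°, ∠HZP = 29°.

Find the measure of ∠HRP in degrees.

1. ∠HZR = 29°  [R on ray ZP]
2. ∠HRZ = 127°  [△HZR]
3. ∠HRP = 53°  [linear pair at R on ZP]

∠HRP = 53°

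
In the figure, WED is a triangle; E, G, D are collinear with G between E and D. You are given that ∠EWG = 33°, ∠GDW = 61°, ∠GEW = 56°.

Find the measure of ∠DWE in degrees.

∠DWE = 63°

1. ∠EDW = 61°  [G on ray DE]
2. ∠DEW = 56°  [G on ray ED]
3. ∠DWE = 63°  [△WED]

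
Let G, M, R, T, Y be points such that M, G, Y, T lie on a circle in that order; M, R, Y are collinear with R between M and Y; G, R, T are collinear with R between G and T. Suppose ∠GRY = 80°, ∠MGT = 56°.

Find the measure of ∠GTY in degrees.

1. ∠MRT = 80°  [vertical angles at R]
2. ∠MYT = 56°  [same arc MT]
3. ∠TRY = 100°  [linear pair at R on MY]
4. ∠GTY = 24°  [△YRT]

∠GTY = 24°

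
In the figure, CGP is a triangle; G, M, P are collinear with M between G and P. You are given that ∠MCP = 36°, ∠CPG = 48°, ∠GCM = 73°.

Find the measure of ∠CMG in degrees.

∠CMG = 84°

1. ∠CPM = 48°  [M on ray PG]
2. ∠CMP = 96°  [△CMP]
3. ∠CMG = 84°  [linear pair at M on GP]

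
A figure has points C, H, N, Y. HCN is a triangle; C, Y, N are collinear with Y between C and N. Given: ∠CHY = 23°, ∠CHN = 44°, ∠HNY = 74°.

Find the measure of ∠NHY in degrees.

∠NHY = 21°

1. ∠CNH = 74°  [Y on ray NC]
2. ∠HCN = 62°  [△HCN]
3. ∠HCY = 62°  [Y on ray CN]
4. ∠CYH = 95°  [△HCY]
5. ∠HYN = 85°  [linear pair at Y on CN]
6. ∠NHY = 21°  [△HYN]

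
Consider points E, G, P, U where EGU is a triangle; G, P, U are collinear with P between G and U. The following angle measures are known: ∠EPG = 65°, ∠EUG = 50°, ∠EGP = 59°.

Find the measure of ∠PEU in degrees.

1. ∠EPU = 115°  [linear pair at P on GU]
2. ∠EUP = 50°  [P on ray UG]
3. ∠PEU = 15°  [△EPU]

∠PEU = 15°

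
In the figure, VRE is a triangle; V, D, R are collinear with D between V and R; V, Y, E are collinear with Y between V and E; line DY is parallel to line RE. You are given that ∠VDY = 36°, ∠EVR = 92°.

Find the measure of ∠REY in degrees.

1. ∠ERV = 36°  [DY∥RE, corresponding at D]
2. ∠REV = 52°  [△VRE]
3. ∠REY = 52°  [Y on ray EV]

∠REY = 52°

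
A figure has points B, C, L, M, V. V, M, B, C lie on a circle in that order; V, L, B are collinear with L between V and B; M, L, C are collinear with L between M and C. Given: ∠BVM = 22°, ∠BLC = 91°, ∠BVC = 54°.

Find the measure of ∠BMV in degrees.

∠BMV = 121°

1. ∠BCM = 22°  [same arc MB]
2. ∠CBV = 67°  [△BLC]
3. ∠BCV = 59°  [△VBC]
4. ∠BMV = 121°  [cyclic VMBC, opposite ∠M+∠C]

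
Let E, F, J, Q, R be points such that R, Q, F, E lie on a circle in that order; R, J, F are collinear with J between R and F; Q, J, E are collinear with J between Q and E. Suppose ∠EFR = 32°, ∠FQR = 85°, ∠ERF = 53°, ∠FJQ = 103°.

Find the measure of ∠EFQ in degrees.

∠EFQ = 56°

1. ∠EQR = 32°  [same arc RE]
2. ∠EQF = 53°  [same arc FE]
3. ∠QJR = 77°  [linear pair at J on RF]
4. ∠FRQ = 71°  [△RJQ]
5. ∠FEQ = 71°  [same arc QF]
6. ∠EFQ = 56°  [△QFE]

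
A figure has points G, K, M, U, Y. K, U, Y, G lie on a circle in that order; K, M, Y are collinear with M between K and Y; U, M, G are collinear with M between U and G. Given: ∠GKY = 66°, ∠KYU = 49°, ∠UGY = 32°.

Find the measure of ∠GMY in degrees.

∠GMY = 115°

1. ∠KGU = 49°  [same arc KU]
2. ∠GMK = 65°  [△KMG]
3. ∠GMY = 115°  [linear pair at M on KY]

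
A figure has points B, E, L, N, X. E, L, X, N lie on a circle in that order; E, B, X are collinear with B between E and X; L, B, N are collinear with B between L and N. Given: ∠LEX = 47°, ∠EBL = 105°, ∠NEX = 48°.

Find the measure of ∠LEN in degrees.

1. ∠LNX = 47°  [same arc LX]
2. ∠NLX = 48°  [same arc XN]
3. ∠LXN = 85°  [△LXN]
4. ∠LEN = 95°  [cyclic ELXN, opposite ∠E+∠X]

∠LEN = 95°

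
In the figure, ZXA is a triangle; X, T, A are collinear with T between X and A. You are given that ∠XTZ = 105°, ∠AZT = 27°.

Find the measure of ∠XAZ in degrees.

1. ∠ATZ = 75°  [linear pair at T on XA]
2. ∠TAZ = 78°  [△ZTA]
3. ∠XAZ = 78°  [T on ray AX]

∠XAZ = 78°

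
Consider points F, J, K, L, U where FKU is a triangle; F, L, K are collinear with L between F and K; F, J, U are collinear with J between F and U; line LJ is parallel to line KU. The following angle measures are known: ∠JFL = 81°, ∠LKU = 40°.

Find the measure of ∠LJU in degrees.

1. ∠KFU = 81°  [L on FK, J on FU]
2. ∠FKU = 40°  [L on ray KF]
3. ∠FUK = 59°  [△FKU]
4. ∠FJL = 59°  [LJ∥KU, corresponding at J]
5. ∠LJU = 121°  [linear pair at J on FU]

∠LJU = 121°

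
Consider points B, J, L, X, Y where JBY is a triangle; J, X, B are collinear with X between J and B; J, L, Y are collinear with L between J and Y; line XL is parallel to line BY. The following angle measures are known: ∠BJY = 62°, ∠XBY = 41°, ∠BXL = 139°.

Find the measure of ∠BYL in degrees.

1. ∠JBY = 41°  [X on ray BJ]
2. ∠BYJ = 77°  [△JBY]
3. ∠BYL = 77°  [L on ray YJ]

∠BYL = 77°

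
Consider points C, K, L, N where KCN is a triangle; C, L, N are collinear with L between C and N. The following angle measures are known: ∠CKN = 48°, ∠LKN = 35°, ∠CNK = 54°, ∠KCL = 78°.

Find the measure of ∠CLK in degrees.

1. ∠KNL = 54°  [L on ray NC]
2. ∠KLN = 91°  [△KLN]
3. ∠CLK = 89°  [linear pair at L on CN]

∠CLK = 89°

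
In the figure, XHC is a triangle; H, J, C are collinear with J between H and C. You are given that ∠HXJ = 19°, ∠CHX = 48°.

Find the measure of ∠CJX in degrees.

1. ∠JHX = 48°  [J on ray HC]
2. ∠HJX = 113°  [△XHJ]
3. ∠CJX = 67°  [linear pair at J on HC]

∠CJX = 67°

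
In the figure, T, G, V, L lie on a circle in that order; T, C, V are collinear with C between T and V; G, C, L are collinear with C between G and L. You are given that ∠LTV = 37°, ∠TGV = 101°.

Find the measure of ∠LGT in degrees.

1. ∠TLV = 79°  [cyclic TGVL, opposite ∠G+∠L]
2. ∠LVT = 64°  [△TVL]
3. ∠LGT = 64°  [same arc TL]

∠LGT = 64°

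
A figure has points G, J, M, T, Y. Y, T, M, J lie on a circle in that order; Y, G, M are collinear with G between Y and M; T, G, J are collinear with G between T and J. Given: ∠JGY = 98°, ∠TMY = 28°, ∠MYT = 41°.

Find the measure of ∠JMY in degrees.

1. ∠JGM = 82°  [linear pair at G on YM]
2. ∠MJT = 41°  [same arc TM]
3. ∠JMY = 57°  [△MGJ]

∠JMY = 57°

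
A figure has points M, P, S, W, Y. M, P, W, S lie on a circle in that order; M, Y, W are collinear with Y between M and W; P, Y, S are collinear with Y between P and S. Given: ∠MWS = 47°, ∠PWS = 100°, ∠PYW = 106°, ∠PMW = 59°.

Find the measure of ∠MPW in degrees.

1. ∠MPS = 47°  [same arc MS]
2. ∠PMS = 80°  [cyclic MPWS, opposite ∠M+∠W]
3. ∠MSP = 53°  [△MPS]
4. ∠MWP = 53°  [same arc MP]
5. ∠MPW = 68°  [△MPW]

∠MPW = 68°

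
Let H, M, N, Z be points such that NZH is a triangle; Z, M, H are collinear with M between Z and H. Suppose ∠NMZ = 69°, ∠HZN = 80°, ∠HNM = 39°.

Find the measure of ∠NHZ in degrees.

∠NHZ = 30°

1. ∠HMN = 111°  [linear pair at M on ZH]
2. ∠MHN = 30°  [△NMH]
3. ∠NHZ = 30°  [M on ray HZ]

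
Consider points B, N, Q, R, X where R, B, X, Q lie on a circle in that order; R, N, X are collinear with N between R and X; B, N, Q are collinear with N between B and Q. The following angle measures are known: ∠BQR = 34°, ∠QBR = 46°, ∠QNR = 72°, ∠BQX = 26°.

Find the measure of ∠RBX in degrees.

1. ∠BXR = 34°  [same arc RB]
2. ∠BRX = 26°  [same arc BX]
3. ∠RBX = 120°  [△RBX]

∠RBX = 120°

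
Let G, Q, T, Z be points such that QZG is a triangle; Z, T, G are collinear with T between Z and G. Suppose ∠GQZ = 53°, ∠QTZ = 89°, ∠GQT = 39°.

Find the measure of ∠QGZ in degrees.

1. ∠GTQ = 91°  [linear pair at T on ZG]
2. ∠QGT = 50°  [△QTG]
3. ∠QGZ = 50°  [T on ray GZ]

∠QGZ = 50°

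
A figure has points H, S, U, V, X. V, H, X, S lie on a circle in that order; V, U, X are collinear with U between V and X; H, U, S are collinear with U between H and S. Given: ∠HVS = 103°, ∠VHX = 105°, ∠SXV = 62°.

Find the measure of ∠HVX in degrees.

∠HVX = 60°

1. ∠SHV = 62°  [same arc VS]
2. ∠HSV = 15°  [△VHS]
3. ∠HXV = 15°  [same arc VH]
4. ∠HVX = 60°  [△VHX]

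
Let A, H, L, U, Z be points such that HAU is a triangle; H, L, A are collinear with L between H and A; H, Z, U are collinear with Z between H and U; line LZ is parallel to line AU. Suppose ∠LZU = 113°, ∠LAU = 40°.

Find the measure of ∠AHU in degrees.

1. ∠HZL = 67°  [linear pair at Z on HU]
2. ∠HAU = 40°  [L on ray AH]
3. ∠AUH = 67°  [LZ∥AU, corresponding at Z]
4. ∠AHU = 73°  [△HAU]

∠AHU = 73°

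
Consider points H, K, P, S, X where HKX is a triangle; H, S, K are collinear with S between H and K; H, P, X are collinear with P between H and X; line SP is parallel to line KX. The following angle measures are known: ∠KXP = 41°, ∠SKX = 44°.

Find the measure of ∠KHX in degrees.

1. ∠HXK = 41°  [P on ray XH]
2. ∠HKX = 44°  [S on ray KH]
3. ∠KHX = 95°  [△HKX]

∠KHX = 95°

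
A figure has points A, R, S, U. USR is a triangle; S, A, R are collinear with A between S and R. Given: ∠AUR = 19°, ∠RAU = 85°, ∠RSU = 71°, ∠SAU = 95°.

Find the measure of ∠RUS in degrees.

∠RUS = 33°

1. ∠ARU = 76°  [△UAR]
2. ∠SRU = 76°  [A on ray RS]
3. ∠RUS = 33°  [△USR]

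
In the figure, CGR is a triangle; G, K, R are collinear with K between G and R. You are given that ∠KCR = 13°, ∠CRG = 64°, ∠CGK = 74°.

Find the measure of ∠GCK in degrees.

∠GCK = 29°

1. ∠CRK = 64°  [K on ray RG]
2. ∠CKR = 103°  [△CKR]
3. ∠CKG = 77°  [linear pair at K on GR]
4. ∠GCK = 29°  [△CGK]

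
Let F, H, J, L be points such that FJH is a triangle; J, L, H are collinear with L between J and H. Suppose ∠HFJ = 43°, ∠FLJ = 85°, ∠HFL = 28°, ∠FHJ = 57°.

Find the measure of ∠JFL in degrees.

1. ∠FJH = 80°  [△FJH]
2. ∠FJL = 80°  [L on ray JH]
3. ∠JFL = 15°  [△FJL]

∠JFL = 15°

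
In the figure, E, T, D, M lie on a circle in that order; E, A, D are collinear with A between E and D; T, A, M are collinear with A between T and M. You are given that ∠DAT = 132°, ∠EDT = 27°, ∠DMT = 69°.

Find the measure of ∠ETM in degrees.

1. ∠EAT = 48°  [linear pair at A on ED]
2. ∠DET = 69°  [same arc TD]
3. ∠ETM = 63°  [△EAT]

∠ETM = 63°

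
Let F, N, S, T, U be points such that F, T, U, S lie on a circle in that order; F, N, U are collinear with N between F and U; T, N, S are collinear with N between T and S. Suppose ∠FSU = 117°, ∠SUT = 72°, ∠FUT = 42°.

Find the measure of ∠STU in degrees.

1. ∠FTU = 63°  [cyclic FTUS, opposite ∠T+∠S]
2. ∠TFU = 75°  [△FTU]
3. ∠TSU = 75°  [same arc TU]
4. ∠STU = 33°  [△TUS]

∠STU = 33°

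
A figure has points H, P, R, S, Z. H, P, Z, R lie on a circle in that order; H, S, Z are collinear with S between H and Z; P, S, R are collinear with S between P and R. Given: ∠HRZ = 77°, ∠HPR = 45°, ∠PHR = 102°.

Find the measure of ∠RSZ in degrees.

1. ∠HZR = 45°  [same arc HR]
2. ∠HRP = 33°  [△HPR]
3. ∠RHZ = 58°  [△HZR]
4. ∠HSR = 89°  [△HSR]
5. ∠RSZ = 91°  [linear pair at S on HZ]

∠RSZ = 91°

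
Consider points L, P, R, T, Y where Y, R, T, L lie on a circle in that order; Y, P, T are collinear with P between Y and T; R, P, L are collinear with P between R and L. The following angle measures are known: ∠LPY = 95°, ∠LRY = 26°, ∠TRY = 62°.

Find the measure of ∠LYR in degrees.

1. ∠LTY = 26°  [same arc YL]
2. ∠TLY = 118°  [cyclic YRTL, opposite ∠R+∠L]
3. ∠LYT = 36°  [△YTL]
4. ∠RLY = 49°  [△YPL]
5. ∠LYR = 105°  [△YRL]

∠LYR = 105°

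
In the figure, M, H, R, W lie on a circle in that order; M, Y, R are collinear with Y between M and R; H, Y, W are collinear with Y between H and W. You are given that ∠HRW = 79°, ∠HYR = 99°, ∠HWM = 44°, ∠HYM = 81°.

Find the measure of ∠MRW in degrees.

1. ∠HMW = 101°  [cyclic MHRW, opposite ∠M+∠R]
2. ∠MHW = 35°  [△MHW]
3. ∠MRW = 35°  [same arc MW]

∠MRW = 35°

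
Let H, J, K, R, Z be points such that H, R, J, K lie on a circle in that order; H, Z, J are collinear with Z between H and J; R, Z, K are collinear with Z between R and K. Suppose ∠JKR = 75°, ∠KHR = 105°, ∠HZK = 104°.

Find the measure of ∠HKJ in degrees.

∠HKJ = 121°

1. ∠KJR = 75°  [cyclic HRJK, opposite ∠H+∠J]
2. ∠JZK = 76°  [linear pair at Z on HJ]
3. ∠JRK = 30°  [△RJK]
4. ∠HJK = 29°  [△JZK]
5. ∠JHK = 30°  [same arc JK]
6. ∠HKJ = 121°  [△HJK]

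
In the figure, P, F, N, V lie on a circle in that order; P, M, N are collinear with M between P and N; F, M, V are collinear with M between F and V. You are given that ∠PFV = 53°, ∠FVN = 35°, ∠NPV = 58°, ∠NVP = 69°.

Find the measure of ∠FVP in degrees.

1. ∠FPN = 35°  [same arc FN]
2. ∠NFP = 111°  [cyclic PFNV, opposite ∠F+∠V]
3. ∠FNP = 34°  [△PFN]
4. ∠FVP = 34°  [same arc PF]

∠FVP = 34°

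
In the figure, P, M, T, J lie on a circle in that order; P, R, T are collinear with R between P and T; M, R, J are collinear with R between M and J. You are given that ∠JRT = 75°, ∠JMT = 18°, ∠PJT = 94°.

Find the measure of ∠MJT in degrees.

1. ∠JPT = 18°  [same arc TJ]
2. ∠JTP = 68°  [△PTJ]
3. ∠MJT = 37°  [△TRJ]

∠MJT = 37°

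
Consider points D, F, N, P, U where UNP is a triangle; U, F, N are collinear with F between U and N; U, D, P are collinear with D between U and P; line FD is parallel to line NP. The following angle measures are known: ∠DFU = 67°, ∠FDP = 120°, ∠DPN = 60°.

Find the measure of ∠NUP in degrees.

1. ∠PNU = 67°  [FD∥NP, corresponding at F]
2. ∠NPU = 60°  [D on ray PU]
3. ∠NUP = 53°  [△UNP]

∠NUP = 53°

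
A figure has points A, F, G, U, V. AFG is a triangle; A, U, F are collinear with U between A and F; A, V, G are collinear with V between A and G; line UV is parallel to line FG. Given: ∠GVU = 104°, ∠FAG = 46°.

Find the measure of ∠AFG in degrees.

1. ∠AVU = 76°  [linear pair at V on AG]
2. ∠UAV = 46°  [U on AF, V on AG]
3. ∠AUV = 58°  [△AUV]
4. ∠AFG = 58°  [UV∥FG, corresponding at U]

∠AFG = 58°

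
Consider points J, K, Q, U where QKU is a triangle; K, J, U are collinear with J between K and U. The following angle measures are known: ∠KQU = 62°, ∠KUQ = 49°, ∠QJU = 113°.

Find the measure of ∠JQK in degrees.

1. ∠QKU = 69°  [△QKU]
2. ∠KJQ = 67°  [linear pair at J on KU]
3. ∠JKQ = 69°  [J on ray KU]
4. ∠JQK = 44°  [△QKJ]

∠JQK = 44°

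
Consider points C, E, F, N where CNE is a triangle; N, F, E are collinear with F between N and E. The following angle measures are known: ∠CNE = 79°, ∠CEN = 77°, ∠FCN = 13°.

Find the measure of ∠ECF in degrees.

1. ∠CNF = 79°  [F on ray NE]
2. ∠CEF = 77°  [F on ray EN]
3. ∠CFN = 88°  [△CNF]
4. ∠CFE = 92°  [linear pair at F on NE]
5. ∠ECF = 11°  [△CFE]

∠ECF = 11°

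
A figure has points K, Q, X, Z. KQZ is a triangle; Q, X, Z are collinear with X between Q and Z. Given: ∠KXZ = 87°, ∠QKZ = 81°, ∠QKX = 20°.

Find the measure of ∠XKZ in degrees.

∠XKZ = 61°

1. ∠KXQ = 93°  [linear pair at X on QZ]
2. ∠KQX = 67°  [△KQX]
3. ∠KQZ = 67°  [X on ray QZ]
4. ∠KZQ = 32°  [△KQZ]
5. ∠KZX = 32°  [X on ray ZQ]
6. ∠XKZ = 61°  [△KXZ]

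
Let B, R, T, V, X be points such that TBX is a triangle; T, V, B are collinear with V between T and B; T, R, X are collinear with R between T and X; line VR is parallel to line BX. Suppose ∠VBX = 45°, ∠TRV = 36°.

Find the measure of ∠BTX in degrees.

∠BTX = 99°

1. ∠TBX = 45°  [V on ray BT]
2. ∠BXT = 36°  [VR∥BX, corresponding at R]
3. ∠BTX = 99°  [△TBX]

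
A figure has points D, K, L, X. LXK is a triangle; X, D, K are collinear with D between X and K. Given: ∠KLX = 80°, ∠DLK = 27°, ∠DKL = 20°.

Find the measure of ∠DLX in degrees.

1. ∠KDL = 133°  [△LDK]
2. ∠LKX = 20°  [D on ray KX]
3. ∠LDX = 47°  [linear pair at D on XK]
4. ∠KXL = 80°  [△LXK]
5. ∠DXL = 80°  [D on ray XK]
6. ∠DLX = 53°  [△LXD]

∠DLX = 53°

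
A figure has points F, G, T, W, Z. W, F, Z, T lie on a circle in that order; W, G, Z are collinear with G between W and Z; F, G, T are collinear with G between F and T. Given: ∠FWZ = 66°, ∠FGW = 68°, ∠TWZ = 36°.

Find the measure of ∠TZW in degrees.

∠TZW = 46°

1. ∠FTZ = 66°  [same arc FZ]
2. ∠TGZ = 68°  [vertical angles at G]
3. ∠TZW = 46°  [△ZGT]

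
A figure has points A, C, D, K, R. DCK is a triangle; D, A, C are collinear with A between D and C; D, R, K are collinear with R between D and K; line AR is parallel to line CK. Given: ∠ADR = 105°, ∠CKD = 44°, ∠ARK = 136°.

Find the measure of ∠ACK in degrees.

∠ACK = 31°

1. ∠CDK = 105°  [A on DC, R on DK]
2. ∠DCK = 31°  [△DCK]
3. ∠ACK = 31°  [A on ray CD]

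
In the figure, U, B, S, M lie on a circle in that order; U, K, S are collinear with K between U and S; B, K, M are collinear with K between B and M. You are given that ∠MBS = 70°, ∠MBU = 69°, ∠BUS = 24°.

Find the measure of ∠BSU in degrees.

1. ∠BKU = 87°  [△UKB]
2. ∠BKS = 93°  [linear pair at K on US]
3. ∠BSU = 17°  [△BKS]

∠BSU = 17°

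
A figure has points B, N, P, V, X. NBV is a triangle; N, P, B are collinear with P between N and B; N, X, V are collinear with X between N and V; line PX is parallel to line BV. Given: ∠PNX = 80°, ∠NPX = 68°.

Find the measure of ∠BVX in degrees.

∠BVX = 32°

1. ∠NXP = 32°  [△NPX]
2. ∠PXV = 148°  [linear pair at X on NV]
3. ∠BVX = 32°  [PX∥BV, co-interior at V–X]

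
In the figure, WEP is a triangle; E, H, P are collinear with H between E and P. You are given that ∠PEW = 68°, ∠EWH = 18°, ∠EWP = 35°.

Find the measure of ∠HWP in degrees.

∠HWP = 17°

1. ∠EPW = 77°  [△WEP]
2. ∠HEW = 68°  [H on ray EP]
3. ∠EHW = 94°  [△WEH]
4. ∠HPW = 77°  [H on ray PE]
5. ∠PHW = 86°  [linear pair at H on EP]
6. ∠HWP = 17°  [△WHP]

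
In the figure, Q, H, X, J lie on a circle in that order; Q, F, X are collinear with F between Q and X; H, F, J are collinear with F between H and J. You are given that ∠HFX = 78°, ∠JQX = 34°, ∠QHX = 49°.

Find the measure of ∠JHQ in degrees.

∠JHQ = 15°

1. ∠QJX = 131°  [cyclic QHXJ, opposite ∠H+∠J]
2. ∠JXQ = 15°  [△QXJ]
3. ∠JHQ = 15°  [same arc QJ]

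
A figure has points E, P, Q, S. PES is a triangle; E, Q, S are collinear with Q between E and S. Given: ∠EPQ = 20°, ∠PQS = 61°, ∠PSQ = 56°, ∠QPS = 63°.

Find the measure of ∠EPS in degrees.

1. ∠EQP = 119°  [linear pair at Q on ES]
2. ∠ESP = 56°  [Q on ray SE]
3. ∠PEQ = 41°  [△PEQ]
4. ∠PES = 41°  [Q on ray ES]
5. ∠EPS = 83°  [△PES]

∠EPS = 83°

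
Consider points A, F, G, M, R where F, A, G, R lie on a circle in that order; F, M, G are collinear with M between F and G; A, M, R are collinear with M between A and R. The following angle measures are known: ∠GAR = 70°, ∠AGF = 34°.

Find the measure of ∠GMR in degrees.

1. ∠GFR = 70°  [same arc GR]
2. ∠ARF = 34°  [same arc FA]
3. ∠FMR = 76°  [△FMR]
4. ∠GMR = 104°  [linear pair at M on FG]

∠GMR = 104°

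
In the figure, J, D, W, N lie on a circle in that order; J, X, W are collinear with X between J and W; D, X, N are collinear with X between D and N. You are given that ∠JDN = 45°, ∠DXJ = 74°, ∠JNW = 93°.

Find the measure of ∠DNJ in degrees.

∠DNJ = 32°

1. ∠JWN = 45°  [same arc JN]
2. ∠NXW = 74°  [vertical angles at X]
3. ∠NJW = 42°  [△JWN]
4. ∠JXN = 106°  [linear pair at X on JW]
5. ∠DNJ = 32°  [△JXN]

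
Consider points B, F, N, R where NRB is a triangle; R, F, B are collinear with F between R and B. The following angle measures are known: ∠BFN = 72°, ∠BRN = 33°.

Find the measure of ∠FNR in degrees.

1. ∠NFR = 108°  [linear pair at F on RB]
2. ∠FRN = 33°  [F on ray RB]
3. ∠FNR = 39°  [△NRF]

∠FNR = 39°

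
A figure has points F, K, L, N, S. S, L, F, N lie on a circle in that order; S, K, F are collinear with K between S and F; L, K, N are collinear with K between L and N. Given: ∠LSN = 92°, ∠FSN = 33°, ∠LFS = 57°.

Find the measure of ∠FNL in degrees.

1. ∠LFN = 88°  [cyclic SLFN, opposite ∠S+∠F]
2. ∠FLN = 33°  [same arc FN]
3. ∠FNL = 59°  [△LFN]

∠FNL = 59°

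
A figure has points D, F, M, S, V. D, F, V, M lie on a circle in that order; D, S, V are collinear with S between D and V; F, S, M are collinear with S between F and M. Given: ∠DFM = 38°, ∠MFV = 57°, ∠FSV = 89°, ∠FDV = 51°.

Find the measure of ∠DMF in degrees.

1. ∠MDV = 57°  [same arc VM]
2. ∠DSM = 89°  [vertical angles at S]
3. ∠DMF = 34°  [△DSM]

∠DMF = 34°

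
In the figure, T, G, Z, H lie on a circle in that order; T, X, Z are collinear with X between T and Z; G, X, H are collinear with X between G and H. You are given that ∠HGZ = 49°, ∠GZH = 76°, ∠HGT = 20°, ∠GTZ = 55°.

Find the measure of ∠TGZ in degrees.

∠TGZ = 69°

1. ∠HTZ = 49°  [same arc ZH]
2. ∠HZT = 20°  [same arc TH]
3. ∠THZ = 111°  [△TZH]
4. ∠TGZ = 69°  [cyclic TGZH, opposite ∠G+∠H]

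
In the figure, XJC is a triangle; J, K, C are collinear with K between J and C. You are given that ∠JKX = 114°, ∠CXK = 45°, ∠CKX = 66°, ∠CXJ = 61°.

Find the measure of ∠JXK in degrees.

∠JXK = 16°

1. ∠KCX = 69°  [△XKC]
2. ∠JCX = 69°  [K on ray CJ]
3. ∠CJX = 50°  [△XJC]
4. ∠KJX = 50°  [K on ray JC]
5. ∠JXK = 16°  [△XJK]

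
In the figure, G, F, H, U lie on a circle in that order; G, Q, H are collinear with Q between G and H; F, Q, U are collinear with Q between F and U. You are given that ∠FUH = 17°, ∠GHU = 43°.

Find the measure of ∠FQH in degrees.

∠FQH = 60°

1. ∠FGH = 17°  [same arc FH]
2. ∠GFU = 43°  [same arc GU]
3. ∠FQG = 120°  [△GQF]
4. ∠FQH = 60°  [linear pair at Q on GH]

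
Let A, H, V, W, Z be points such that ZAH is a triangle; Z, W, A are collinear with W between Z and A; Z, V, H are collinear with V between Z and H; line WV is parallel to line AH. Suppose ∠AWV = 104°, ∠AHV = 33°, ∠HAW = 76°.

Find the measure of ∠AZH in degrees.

1. ∠AHZ = 33°  [V on ray HZ]
2. ∠HAZ = 76°  [W on ray AZ]
3. ∠AZH = 71°  [△ZAH]

∠AZH = 71°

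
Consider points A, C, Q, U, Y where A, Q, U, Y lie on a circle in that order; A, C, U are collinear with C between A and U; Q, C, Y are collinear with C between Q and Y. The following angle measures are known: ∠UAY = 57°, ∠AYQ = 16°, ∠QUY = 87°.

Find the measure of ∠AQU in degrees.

∠AQU = 128°

1. ∠UQY = 57°  [same arc UY]
2. ∠AUQ = 16°  [same arc AQ]
3. ∠QYU = 36°  [△QUY]
4. ∠QAU = 36°  [same arc QU]
5. ∠AQU = 128°  [△AQU]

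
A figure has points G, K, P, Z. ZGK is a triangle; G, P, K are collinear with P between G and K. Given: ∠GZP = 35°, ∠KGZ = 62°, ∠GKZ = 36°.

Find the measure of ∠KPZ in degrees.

1. ∠PGZ = 62°  [P on ray GK]
2. ∠GPZ = 83°  [△ZGP]
3. ∠KPZ = 97°  [linear pair at P on GK]

∠KPZ = 97°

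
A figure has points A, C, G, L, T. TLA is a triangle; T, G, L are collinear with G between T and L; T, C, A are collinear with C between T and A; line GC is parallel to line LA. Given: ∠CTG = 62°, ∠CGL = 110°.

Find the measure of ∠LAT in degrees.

∠LAT = 48°

1. ∠CGT = 70°  [linear pair at G on TL]
2. ∠GCT = 48°  [△TGC]
3. ∠LAT = 48°  [GC∥LA, corresponding at C]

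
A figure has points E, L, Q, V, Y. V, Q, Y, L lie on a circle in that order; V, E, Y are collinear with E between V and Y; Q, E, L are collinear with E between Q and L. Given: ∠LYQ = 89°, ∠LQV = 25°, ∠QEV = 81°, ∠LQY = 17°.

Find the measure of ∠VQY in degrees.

∠VQY = 42°

1. ∠QVY = 74°  [△VEQ]
2. ∠QEY = 99°  [linear pair at E on VY]
3. ∠QYV = 64°  [△QEY]
4. ∠VQY = 42°  [△VQY]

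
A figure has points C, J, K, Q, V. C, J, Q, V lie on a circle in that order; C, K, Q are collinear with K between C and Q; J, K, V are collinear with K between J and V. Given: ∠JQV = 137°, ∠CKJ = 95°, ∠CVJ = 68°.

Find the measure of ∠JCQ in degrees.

∠JCQ = 16°

1. ∠JCV = 43°  [cyclic CJQV, opposite ∠C+∠Q]
2. ∠CJV = 69°  [△CJV]
3. ∠JCQ = 16°  [△CKJ]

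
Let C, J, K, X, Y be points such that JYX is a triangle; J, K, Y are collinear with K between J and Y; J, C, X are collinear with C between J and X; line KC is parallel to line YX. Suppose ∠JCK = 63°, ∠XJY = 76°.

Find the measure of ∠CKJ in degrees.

1. ∠JXY = 63°  [KC∥YX, corresponding at C]
2. ∠JYX = 41°  [△JYX]
3. ∠CKJ = 41°  [KC∥YX, corresponding at K]

∠CKJ = 41°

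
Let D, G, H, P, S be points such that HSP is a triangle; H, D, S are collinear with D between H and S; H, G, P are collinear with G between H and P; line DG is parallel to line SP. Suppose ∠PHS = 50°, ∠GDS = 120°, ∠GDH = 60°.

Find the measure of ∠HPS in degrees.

1. ∠DHG = 50°  [D on HS, G on HP]
2. ∠DGH = 70°  [△HDG]
3. ∠HPS = 70°  [DG∥SP, corresponding at G]

∠HPS = 70°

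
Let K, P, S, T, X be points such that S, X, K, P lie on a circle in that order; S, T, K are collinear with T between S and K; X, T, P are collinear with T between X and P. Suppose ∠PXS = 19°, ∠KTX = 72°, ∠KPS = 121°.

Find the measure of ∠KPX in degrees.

1. ∠PKS = 19°  [same arc SP]
2. ∠PTS = 72°  [vertical angles at T]
3. ∠KTP = 108°  [linear pair at T on SK]
4. ∠KPX = 53°  [△KTP]

∠KPX = 53°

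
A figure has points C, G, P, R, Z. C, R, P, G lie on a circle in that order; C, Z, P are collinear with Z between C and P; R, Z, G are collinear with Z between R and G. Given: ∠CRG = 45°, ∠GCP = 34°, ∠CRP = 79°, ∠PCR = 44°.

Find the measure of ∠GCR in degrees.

1. ∠GRP = 34°  [same arc PG]
2. ∠PGR = 44°  [same arc RP]
3. ∠GPR = 102°  [△RPG]
4. ∠GCR = 78°  [cyclic CRPG, opposite ∠C+∠P]

∠GCR = 78°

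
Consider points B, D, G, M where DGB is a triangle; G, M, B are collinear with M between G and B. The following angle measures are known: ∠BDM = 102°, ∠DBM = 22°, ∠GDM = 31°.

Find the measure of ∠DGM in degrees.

1. ∠BMD = 56°  [△DMB]
2. ∠DMG = 124°  [linear pair at M on GB]
3. ∠DGM = 25°  [△DGM]

∠DGM = 25°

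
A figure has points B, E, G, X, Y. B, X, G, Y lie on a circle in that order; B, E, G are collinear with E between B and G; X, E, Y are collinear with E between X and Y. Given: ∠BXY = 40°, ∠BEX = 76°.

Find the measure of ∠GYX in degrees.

∠GYX = 64°

1. ∠BGY = 40°  [same arc BY]
2. ∠GEY = 76°  [vertical angles at E]
3. ∠GYX = 64°  [△GEY]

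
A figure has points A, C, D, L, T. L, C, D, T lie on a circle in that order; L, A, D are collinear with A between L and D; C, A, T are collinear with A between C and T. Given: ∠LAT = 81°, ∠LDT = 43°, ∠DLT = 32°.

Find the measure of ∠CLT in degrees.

1. ∠CTL = 67°  [△LAT]
2. ∠LCT = 43°  [same arc LT]
3. ∠CLT = 70°  [△LCT]

∠CLT = 70°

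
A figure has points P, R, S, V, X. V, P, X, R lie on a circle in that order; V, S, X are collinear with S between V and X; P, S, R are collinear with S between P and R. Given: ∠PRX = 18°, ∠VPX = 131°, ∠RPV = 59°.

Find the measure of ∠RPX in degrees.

∠RPX = 72°

1. ∠VRX = 49°  [cyclic VPXR, opposite ∠P+∠R]
2. ∠RXV = 59°  [same arc VR]
3. ∠RVX = 72°  [△VXR]
4. ∠RPX = 72°  [same arc XR]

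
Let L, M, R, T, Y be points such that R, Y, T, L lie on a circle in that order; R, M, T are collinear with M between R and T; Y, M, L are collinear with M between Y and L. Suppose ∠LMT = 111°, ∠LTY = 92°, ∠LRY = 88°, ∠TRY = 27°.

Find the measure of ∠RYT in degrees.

∠RYT = 103°

1. ∠RMY = 111°  [vertical angles at M]
2. ∠TLY = 27°  [same arc YT]
3. ∠TMY = 69°  [linear pair at M on RT]
4. ∠LYT = 61°  [△YTL]
5. ∠RTY = 50°  [△YMT]
6. ∠RYT = 103°  [△RYT]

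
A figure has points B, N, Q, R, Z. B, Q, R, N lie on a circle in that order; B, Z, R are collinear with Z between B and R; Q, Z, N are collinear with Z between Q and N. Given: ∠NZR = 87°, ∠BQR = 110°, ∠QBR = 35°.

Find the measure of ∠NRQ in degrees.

1. ∠BZQ = 87°  [vertical angles at Z]
2. ∠BRQ = 35°  [△BQR]
3. ∠QNR = 35°  [same arc QR]
4. ∠QZR = 93°  [linear pair at Z on BR]
5. ∠NQR = 52°  [△QZR]
6. ∠NRQ = 93°  [△QRN]

∠NRQ = 93°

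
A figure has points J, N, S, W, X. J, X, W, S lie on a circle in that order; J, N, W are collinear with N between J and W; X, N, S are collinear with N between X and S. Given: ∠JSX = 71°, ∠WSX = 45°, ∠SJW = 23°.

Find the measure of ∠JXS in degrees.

1. ∠JWX = 71°  [same arc JX]
2. ∠WJX = 45°  [same arc XW]
3. ∠SXW = 23°  [same arc WS]
4. ∠WNX = 86°  [△XNW]
5. ∠JNX = 94°  [linear pair at N on JW]
6. ∠JXS = 41°  [△JNX]

∠JXS = 41°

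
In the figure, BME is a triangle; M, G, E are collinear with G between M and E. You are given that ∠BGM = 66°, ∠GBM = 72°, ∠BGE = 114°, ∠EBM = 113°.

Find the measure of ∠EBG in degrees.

∠EBG = 41°

1. ∠BMG = 42°  [△BMG]
2. ∠BME = 42°  [G on ray ME]
3. ∠BEM = 25°  [△BME]
4. ∠BEG = 25°  [G on ray EM]
5. ∠EBG = 41°  [△BGE]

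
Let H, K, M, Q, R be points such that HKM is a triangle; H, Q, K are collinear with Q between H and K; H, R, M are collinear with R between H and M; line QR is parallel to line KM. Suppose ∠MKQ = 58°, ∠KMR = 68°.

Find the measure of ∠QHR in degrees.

∠QHR = 54°

1. ∠HKM = 58°  [Q on ray KH]
2. ∠HMK = 68°  [R on ray MH]
3. ∠KHM = 54°  [△HKM]
4. ∠QHR = 54°  [Q on HK, R on HM]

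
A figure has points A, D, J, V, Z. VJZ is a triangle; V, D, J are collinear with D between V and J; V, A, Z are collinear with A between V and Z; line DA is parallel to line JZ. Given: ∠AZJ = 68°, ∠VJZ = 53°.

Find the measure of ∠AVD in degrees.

1. ∠JZV = 68°  [A on ray ZV]
2. ∠JVZ = 59°  [△VJZ]
3. ∠AVD = 59°  [D on VJ, A on VZ]

∠AVD = 59°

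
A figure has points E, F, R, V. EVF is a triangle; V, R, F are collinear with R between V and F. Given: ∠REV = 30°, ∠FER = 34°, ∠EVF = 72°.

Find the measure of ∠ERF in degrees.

∠ERF = 102°

1. ∠EVR = 72°  [R on ray VF]
2. ∠ERV = 78°  [△EVR]
3. ∠ERF = 102°  [linear pair at R on VF]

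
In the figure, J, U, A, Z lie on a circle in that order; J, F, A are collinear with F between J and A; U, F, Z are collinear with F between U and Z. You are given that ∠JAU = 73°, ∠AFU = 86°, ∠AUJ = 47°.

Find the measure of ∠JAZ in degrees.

∠JAZ = 26°

1. ∠JZU = 73°  [same arc JU]
2. ∠JFZ = 86°  [vertical angles at F]
3. ∠AZJ = 133°  [cyclic JUAZ, opposite ∠U+∠Z]
4. ∠AJZ = 21°  [△JFZ]
5. ∠JAZ = 26°  [△JAZ]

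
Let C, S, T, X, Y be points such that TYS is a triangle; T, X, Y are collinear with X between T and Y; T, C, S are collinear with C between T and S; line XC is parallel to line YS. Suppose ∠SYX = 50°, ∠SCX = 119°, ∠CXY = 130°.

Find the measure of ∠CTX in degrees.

∠CTX = 69°

1. ∠TCX = 61°  [linear pair at C on TS]
2. ∠CXT = 50°  [linear pair at X on TY]
3. ∠CTX = 69°  [△TXC]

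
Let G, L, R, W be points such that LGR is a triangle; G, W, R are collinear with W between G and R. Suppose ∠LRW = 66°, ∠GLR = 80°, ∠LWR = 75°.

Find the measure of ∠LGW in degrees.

1. ∠GRL = 66°  [W on ray RG]
2. ∠LGR = 34°  [△LGR]
3. ∠LGW = 34°  [W on ray GR]

∠LGW = 34°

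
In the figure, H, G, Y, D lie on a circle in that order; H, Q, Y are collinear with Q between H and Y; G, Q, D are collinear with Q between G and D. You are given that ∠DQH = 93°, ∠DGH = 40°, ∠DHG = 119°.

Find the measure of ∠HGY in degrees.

∠HGY = 106°

1. ∠GQY = 93°  [vertical angles at Q]
2. ∠GDH = 21°  [△HGD]
3. ∠GQH = 87°  [linear pair at Q on HY]
4. ∠GYH = 21°  [same arc HG]
5. ∠GHY = 53°  [△HQG]
6. ∠HGY = 106°  [△HGY]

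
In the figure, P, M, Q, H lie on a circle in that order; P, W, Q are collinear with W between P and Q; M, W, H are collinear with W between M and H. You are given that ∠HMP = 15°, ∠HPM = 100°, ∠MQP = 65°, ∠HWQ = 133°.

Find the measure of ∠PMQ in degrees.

1. ∠MWP = 133°  [vertical angles at W]
2. ∠MPQ = 32°  [△PWM]
3. ∠PMQ = 83°  [△PMQ]

∠PMQ = 83°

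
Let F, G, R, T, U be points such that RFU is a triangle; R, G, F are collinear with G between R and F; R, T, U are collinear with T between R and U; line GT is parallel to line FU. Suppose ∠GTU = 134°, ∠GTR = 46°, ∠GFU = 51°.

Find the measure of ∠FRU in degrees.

1. ∠FUR = 46°  [GT∥FU, corresponding at T]
2. ∠RFU = 51°  [G on ray FR]
3. ∠FRU = 83°  [△RFU]

∠FRU = 83°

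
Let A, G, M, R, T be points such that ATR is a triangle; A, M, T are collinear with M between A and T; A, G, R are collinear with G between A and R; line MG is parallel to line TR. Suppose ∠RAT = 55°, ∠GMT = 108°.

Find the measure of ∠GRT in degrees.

1. ∠GAM = 55°  [M on AT, G on AR]
2. ∠AMG = 72°  [linear pair at M on AT]
3. ∠AGM = 53°  [△AMG]
4. ∠MGR = 127°  [linear pair at G on AR]
5. ∠GRT = 53°  [MG∥TR, co-interior at R–G]

∠GRT = 53°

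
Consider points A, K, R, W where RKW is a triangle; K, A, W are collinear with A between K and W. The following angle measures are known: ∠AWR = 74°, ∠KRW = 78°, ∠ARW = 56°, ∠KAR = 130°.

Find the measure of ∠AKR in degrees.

1. ∠KWR = 74°  [A on ray WK]
2. ∠RKW = 28°  [△RKW]
3. ∠AKR = 28°  [A on ray KW]

∠AKR = 28°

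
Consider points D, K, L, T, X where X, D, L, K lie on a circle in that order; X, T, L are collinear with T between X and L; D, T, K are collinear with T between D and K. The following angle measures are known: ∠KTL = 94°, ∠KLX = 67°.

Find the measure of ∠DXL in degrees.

1. ∠DTX = 94°  [vertical angles at T]
2. ∠KDX = 67°  [same arc XK]
3. ∠DXL = 19°  [△XTD]

∠DXL = 19°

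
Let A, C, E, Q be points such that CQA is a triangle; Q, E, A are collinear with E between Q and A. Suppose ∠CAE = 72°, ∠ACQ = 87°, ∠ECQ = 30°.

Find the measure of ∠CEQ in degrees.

1. ∠CAQ = 72°  [E on ray AQ]
2. ∠AQC = 21°  [△CQA]
3. ∠CQE = 21°  [E on ray QA]
4. ∠CEQ = 129°  [△CQE]

∠CEQ = 129°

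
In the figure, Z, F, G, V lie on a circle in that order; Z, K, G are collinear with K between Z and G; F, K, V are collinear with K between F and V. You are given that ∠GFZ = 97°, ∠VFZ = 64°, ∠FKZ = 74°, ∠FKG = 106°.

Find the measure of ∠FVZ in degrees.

∠FVZ = 41°

1. ∠GVZ = 83°  [cyclic ZFGV, opposite ∠F+∠V]
2. ∠VGZ = 64°  [same arc ZV]
3. ∠VKZ = 106°  [vertical angles at K]
4. ∠GZV = 33°  [△ZGV]
5. ∠FVZ = 41°  [△ZKV]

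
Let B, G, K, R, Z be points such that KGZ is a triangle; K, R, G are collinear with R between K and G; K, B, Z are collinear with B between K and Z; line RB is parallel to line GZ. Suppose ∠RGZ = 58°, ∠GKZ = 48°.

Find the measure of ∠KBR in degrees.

∠KBR = 74°

1. ∠KGZ = 58°  [R on ray GK]
2. ∠GZK = 74°  [△KGZ]
3. ∠KBR = 74°  [RB∥GZ, corresponding at B]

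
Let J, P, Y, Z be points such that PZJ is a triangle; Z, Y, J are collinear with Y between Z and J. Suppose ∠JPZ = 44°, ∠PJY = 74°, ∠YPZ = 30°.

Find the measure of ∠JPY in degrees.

1. ∠PJZ = 74°  [Y on ray JZ]
2. ∠JZP = 62°  [△PZJ]
3. ∠PZY = 62°  [Y on ray ZJ]
4. ∠PYZ = 88°  [△PZY]
5. ∠JYP = 92°  [linear pair at Y on ZJ]
6. ∠JPY = 14°  [△PYJ]

∠JPY = 14°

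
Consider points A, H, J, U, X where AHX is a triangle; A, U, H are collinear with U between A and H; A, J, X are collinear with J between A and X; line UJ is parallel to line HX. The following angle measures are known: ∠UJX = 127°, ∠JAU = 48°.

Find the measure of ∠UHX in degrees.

∠UHX = 79°

1. ∠AJU = 53°  [linear pair at J on AX]
2. ∠AUJ = 79°  [△AUJ]
3. ∠HUJ = 101°  [linear pair at U on AH]
4. ∠UHX = 79°  [UJ∥HX, co-interior at H–U]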